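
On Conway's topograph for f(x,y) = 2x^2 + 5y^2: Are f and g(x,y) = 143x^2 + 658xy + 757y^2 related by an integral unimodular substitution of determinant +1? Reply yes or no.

D₁ = -40, D₂ = -40
f: reduced (well bottom): (2,0,5) with a≤c, −a<b≤a
g: translate: b→86 (≡658 mod 286), so (143,658,757)→(143,86,13)
g: flip: (143,86,13)→(13,-86,143)
g: translate: b→-8 (≡-86 mod 26), so (13,-86,143)→(13,-8,2)
g: flip: (13,-8,2)→(2,8,13)
g: translate: b→0 (≡8 mod 4), so (2,8,13)→(2,0,5)
g: reduced (well bottom): (2,0,5) with a≤c, −a<b≤a
reduced forms (2, 0, 5) vs (2, 0, 5) ⇒ equivalent

yes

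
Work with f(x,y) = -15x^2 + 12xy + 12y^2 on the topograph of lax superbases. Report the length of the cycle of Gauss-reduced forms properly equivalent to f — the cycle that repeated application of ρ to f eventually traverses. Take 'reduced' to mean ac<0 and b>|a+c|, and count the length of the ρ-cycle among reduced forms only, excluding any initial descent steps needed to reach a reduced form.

D = 864, ⌊√D⌋ = 29
river: ρ → (12,12,-15)
river: ρ → (-15,18,9)
river: ρ → (9,18,-15)
river: ρ → (-15,12,12)
ρ-cycle length = 4 (tail of 0 descent steps not counted)

4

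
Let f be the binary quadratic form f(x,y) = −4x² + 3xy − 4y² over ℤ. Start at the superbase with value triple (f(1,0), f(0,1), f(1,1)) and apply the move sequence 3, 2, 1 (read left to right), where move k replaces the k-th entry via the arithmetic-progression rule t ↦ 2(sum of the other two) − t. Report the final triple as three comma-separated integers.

start (-4,-4,-5) = (f(1,0),f(0,1),f(1,1))
replace slot 3: 2·((-4)+(-4)) − (-5) = -11 → (-4,-4,-11)
replace slot 2: 2·((-4)+(-11)) − (-4) = -26 → (-4,-26,-11)
replace slot 1: 2·((-26)+(-11)) − (-4) = -70 → (-70,-26,-11)

-70,-26,-11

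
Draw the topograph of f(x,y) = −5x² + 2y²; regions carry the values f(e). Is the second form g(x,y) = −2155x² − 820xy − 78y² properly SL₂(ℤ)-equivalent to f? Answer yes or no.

D₁ = 40, D₂ = 40
river cycle of f (length 6): (2, 4, -3), (-3, 2, 3), (3, 4, -2), (-2, 4, 3), (3, 2, -3), (-3, 4, 2)
river cycle of g (length 6): (2, 4, -3), (-3, 2, 3), (3, 4, -2), (-2, 4, 3), (3, 2, -3), (-3, 4, 2)
cycles coincide ⇒ equivalent

yes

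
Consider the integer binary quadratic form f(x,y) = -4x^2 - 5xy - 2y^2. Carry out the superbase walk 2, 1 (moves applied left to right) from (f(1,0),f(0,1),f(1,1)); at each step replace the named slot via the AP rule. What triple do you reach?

start (-4,-2,-11) = (f(1,0),f(0,1),f(1,1))
replace slot 2: 2·((-4)+(-11)) − (-2) = -28 → (-4,-28,-11)
replace slot 1: 2·((-28)+(-11)) − (-4) = -74 → (-74,-28,-11)

-74,-28,-11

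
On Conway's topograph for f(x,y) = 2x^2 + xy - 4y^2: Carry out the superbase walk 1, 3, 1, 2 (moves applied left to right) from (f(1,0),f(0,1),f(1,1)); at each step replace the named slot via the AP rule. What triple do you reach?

start (2,-4,-1) = (f(1,0),f(0,1),f(1,1))
replace slot 1: 2·((-4)+(-1)) − 2 = -12 → (-12,-4,-1)
replace slot 3: 2·((-12)+(-4)) − (-1) = -31 → (-12,-4,-31)
replace slot 1: 2·((-4)+(-31)) − (-12) = -58 → (-58,-4,-31)
replace slot 2: 2·((-58)+(-31)) − (-4) = -174 → (-58,-174,-31)

-58,-174,-31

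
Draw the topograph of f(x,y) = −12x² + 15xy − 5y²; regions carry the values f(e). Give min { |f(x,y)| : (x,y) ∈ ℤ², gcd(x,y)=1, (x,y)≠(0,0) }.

translate: b→9 (≡-15 mod 24), so (12,-15,5)→(12,9,2)
flip: (12,9,2)→(2,-9,12)
translate: b→-1 (≡-9 mod 4), so (2,-9,12)→(2,-1,2)
flip: (2,-1,2)→(2,1,2)
reduced (well bottom): (2,1,2) with a≤c, −a<b≤a
well minimum |f| = |-2| = 2 (negative-definite)

2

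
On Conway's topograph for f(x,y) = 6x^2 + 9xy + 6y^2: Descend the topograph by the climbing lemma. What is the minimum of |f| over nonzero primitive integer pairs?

translate: b→-3 (≡9 mod 12), so (6,9,6)→(6,-3,3)
flip: (6,-3,3)→(3,3,6)
reduced (well bottom): (3,3,6) with a≤c, −a<b≤a
well minimum = a = 3

3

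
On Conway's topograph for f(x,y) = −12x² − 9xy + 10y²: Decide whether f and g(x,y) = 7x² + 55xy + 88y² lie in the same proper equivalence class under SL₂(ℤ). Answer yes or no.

D₁ = 561, D₂ = 561
river cycle of f (length 16): (10, 9, -12), (-12, 15, 7), (7, 13, -14), (-14, 15, 6), (6, 21, -5), (-5, 19, 10), (10, 21, -3), (-3, 21, 10), (10, 19, -5), (-5, 21, 6), … (6 more)
river cycle of g (length 16): (7, 13, -14), (-14, 15, 6), (6, 21, -5), (-5, 19, 10), (10, 21, -3), (-3, 21, 10), (10, 19, -5), (-5, 21, 6), (6, 15, -14), (-14, 13, 7), … (6 more)
cycles coincide ⇒ equivalent

yes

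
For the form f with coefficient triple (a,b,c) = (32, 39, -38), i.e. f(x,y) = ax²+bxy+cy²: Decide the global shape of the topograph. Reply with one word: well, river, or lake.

D = b²−4ac = 39² − 4·32·(-38) = 6385
D > 0 non-square ⇒ indefinite ⇒ periodic river

river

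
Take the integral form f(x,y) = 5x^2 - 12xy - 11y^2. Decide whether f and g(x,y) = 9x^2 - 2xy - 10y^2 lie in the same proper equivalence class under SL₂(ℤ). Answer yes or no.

D₁ = 364, D₂ = 364
river cycle of f (length 8): (-11, 12, 5), (5, 18, -2), (-2, 18, 5), (5, 12, -11), (-11, 10, 6), (6, 14, -7), (-7, 14, 6), (6, 10, -11)
river cycle of g (length 8): (-10, 2, 9), (9, 16, -3), (-3, 14, 14), (14, 14, -3), (-3, 16, 9), (9, 2, -10), (-10, 18, 1), (1, 18, -10)
cycles differ ⇒ inequivalent

no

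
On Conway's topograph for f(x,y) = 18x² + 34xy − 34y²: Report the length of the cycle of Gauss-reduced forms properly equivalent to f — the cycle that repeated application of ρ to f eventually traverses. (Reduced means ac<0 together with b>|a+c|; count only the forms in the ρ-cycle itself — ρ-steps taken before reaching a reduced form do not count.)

D = 3604, ⌊√D⌋ = 60
river: ρ → (-34,34,18)
river: ρ → (18,38,-30)
river: ρ → (-30,22,26)
river: ρ → (26,30,-26)
river: ρ → (-26,22,30)
river: ρ → (30,38,-18)
river: ρ → (-18,34,34)
river: ρ → (34,34,-18)
river: ρ → (-18,38,30)
river: ρ → (30,22,-26)
river: ρ → (-26,30,26)
river: ρ → (26,22,-30)
river: ρ → (-30,38,18)
river: ρ → (18,34,-34)
ρ-cycle length = 14 (tail of 0 descent steps not counted)

14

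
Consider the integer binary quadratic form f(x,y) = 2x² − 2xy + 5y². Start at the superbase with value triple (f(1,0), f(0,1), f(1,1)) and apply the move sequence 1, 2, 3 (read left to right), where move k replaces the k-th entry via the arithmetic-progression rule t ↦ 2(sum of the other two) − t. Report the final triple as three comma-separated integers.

start (2,5,5) = (f(1,0),f(0,1),f(1,1))
replace slot 1: 2·(5+5) − 2 = 18 → (18,5,5)
replace slot 2: 2·(18+5) − 5 = 41 → (18,41,5)
replace slot 3: 2·(18+41) − 5 = 113 → (18,41,113)

18,41,113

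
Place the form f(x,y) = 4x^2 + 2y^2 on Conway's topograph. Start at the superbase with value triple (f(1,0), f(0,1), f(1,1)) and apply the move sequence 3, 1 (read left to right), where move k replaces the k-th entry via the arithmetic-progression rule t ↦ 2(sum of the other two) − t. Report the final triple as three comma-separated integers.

start (4,2,6) = (f(1,0),f(0,1),f(1,1))
replace slot 3: 2·(4+2) − 6 = 6 → (4,2,6)
replace slot 1: 2·(2+6) − 4 = 12 → (12,2,6)

12,2,6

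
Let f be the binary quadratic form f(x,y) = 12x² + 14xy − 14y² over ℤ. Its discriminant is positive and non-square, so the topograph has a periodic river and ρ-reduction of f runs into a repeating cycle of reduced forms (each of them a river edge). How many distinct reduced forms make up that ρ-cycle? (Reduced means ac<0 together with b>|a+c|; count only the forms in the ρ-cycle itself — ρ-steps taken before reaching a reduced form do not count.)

D = 868, ⌊√D⌋ = 29
river: ρ → (-14,14,12)
river: ρ → (12,10,-16)
river: ρ → (-16,22,6)
river: ρ → (6,26,-8)
river: ρ → (-8,22,12)
river: ρ → (12,26,-4)
river: ρ → (-4,22,24)
river: ρ → (24,26,-2)
river: ρ → (-2,26,24)
river: ρ → (24,22,-4)
river: ρ → (-4,26,12)
river: ρ → (12,22,-8)
river: ρ → (-8,26,6)
river: ρ → (6,22,-16)
river: ρ → (-16,10,12)
river: ρ → (12,14,-14)
ρ-cycle length = 16 (tail of 0 descent steps not counted)

16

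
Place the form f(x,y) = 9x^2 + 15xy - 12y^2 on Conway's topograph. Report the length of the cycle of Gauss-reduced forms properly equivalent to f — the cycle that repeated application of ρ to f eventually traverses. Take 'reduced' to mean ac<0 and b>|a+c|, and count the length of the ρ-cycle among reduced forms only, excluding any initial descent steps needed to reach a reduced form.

D = 657, ⌊√D⌋ = 25
river: ρ → (-12,9,12)
river: ρ → (12,15,-9)
river: ρ → (-9,21,6)
river: ρ → (6,15,-18)
river: ρ → (-18,21,3)
river: ρ → (3,21,-18)
river: ρ → (-18,15,6)
river: ρ → (6,21,-9)
river: ρ → (-9,15,12)
river: ρ → (12,9,-12)
river: ρ → (-12,15,9)
river: ρ → (9,21,-6)
river: ρ → (-6,15,18)
river: ρ → (18,21,-3)
river: ρ → (-3,21,18)
river: ρ → (18,15,-6)
river: ρ → (-6,21,9)
river: ρ → (9,15,-12)
ρ-cycle length = 18 (tail of 0 descent steps not counted)

18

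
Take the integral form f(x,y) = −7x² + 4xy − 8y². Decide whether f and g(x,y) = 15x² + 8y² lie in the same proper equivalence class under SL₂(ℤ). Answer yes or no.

D₁ = -208, D₂ = -480
discriminants differ ⇒ not SL₂(ℤ)-equivalent

no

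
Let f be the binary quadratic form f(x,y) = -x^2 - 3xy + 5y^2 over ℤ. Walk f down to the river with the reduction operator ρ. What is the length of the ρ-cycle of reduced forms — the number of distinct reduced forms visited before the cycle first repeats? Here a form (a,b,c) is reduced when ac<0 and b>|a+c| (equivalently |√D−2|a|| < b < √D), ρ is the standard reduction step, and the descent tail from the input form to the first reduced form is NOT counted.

D = 29, ⌊√D⌋ = 5
descent: ρ → (5,3,-1)
descent: ρ → (-1,5,1)  [lands on river]
river: ρ → (1,5,-1)
ρ-cycle length = 2 (tail of 2 descent steps not counted)

2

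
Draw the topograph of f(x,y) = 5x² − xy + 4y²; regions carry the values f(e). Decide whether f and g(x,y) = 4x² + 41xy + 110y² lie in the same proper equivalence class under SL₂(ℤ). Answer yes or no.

D₁ = -79, D₂ = -79
f: flip: (5,-1,4)→(4,1,5)
f: reduced (well bottom): (4,1,5) with a≤c, −a<b≤a
g: translate: b→1 (≡41 mod 8), so (4,41,110)→(4,1,5)
g: reduced (well bottom): (4,1,5) with a≤c, −a<b≤a
reduced forms (4, 1, 5) vs (4, 1, 5) ⇒ equivalent

yes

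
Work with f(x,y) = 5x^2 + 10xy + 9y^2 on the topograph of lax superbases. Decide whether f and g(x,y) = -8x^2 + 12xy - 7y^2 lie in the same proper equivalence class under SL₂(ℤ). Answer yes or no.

D₁ = -80, D₂ = -80
f: translate: b→0 (≡10 mod 10), so (5,10,9)→(5,0,4)
f: flip: (5,0,4)→(4,0,5)
f: reduced (well bottom): (4,0,5) with a≤c, −a<b≤a
g is negative-definite; reduce −g:
−g: translate: b→4 (≡-12 mod 16), so (8,-12,7)→(8,4,3)
−g: flip: (8,4,3)→(3,-4,8)
−g: translate: b→2 (≡-4 mod 6), so (3,-4,8)→(3,2,7)
−g: reduced (well bottom): (3,2,7) with a≤c, −a<b≤a
flip sign back: reduced form of g is (-3,-2,-7)
reduced forms (4, 0, 5) vs (-3, -2, -7) ⇒ inequivalent

no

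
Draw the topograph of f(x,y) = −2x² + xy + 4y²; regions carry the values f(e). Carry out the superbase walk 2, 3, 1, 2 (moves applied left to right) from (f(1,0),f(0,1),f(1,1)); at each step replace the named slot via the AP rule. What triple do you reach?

start (-2,4,3) = (f(1,0),f(0,1),f(1,1))
replace slot 2: 2·((-2)+3) − 4 = -2 → (-2,-2,3)
replace slot 3: 2·((-2)+(-2)) − 3 = -11 → (-2,-2,-11)
replace slot 1: 2·((-2)+(-11)) − (-2) = -24 → (-24,-2,-11)
replace slot 2: 2·((-24)+(-11)) − (-2) = -68 → (-24,-68,-11)

-24,-68,-11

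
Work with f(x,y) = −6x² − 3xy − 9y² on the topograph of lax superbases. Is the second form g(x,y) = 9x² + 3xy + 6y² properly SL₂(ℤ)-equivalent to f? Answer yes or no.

D₁ = -207, D₂ = -207
f is negative-definite; reduce −f:
−f: reduced (well bottom): (6,3,9) with a≤c, −a<b≤a
flip sign back: reduced form of f is (-6,-3,-9)
g: flip: (9,3,6)→(6,-3,9)
g: reduced (well bottom): (6,-3,9) with a≤c, −a<b≤a
reduced forms (-6, -3, -9) vs (6, -3, 9) ⇒ inequivalent

no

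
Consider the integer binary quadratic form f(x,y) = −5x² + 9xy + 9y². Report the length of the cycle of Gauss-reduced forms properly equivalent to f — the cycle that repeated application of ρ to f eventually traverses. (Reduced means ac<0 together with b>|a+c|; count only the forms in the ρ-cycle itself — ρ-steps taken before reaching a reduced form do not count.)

D = 261, ⌊√D⌋ = 16
river: ρ → (9,9,-5)
river: ρ → (-5,11,7)
river: ρ → (7,3,-9)
river: ρ → (-9,15,1)
river: ρ → (1,15,-9)
river: ρ → (-9,3,7)
river: ρ → (7,11,-5)
river: ρ → (-5,9,9)
ρ-cycle length = 8 (tail of 0 descent steps not counted)

8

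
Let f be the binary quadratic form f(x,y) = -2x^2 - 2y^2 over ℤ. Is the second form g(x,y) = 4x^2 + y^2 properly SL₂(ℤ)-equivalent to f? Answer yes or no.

D₁ = -16, D₂ = -16
f is negative-definite; reduce −f:
−f: reduced (well bottom): (2,0,2) with a≤c, −a<b≤a
flip sign back: reduced form of f is (-2,0,-2)
g: flip: (4,0,1)→(1,0,4)
g: reduced (well bottom): (1,0,4) with a≤c, −a<b≤a
reduced forms (-2, 0, -2) vs (1, 0, 4) ⇒ inequivalent

no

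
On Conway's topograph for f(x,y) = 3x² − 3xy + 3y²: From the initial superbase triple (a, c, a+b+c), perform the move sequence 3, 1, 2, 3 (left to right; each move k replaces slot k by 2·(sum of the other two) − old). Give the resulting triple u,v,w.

start (3,3,3) = (f(1,0),f(0,1),f(1,1))
replace slot 3: 2·(3+3) − 3 = 9 → (3,3,9)
replace slot 1: 2·(3+9) − 3 = 21 → (21,3,9)
replace slot 2: 2·(21+9) − 3 = 57 → (21,57,9)
replace slot 3: 2·(21+57) − 9 = 147 → (21,57,147)

21,57,147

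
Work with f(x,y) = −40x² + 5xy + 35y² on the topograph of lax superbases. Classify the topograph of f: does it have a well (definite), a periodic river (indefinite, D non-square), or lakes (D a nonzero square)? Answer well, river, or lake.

D = b²−4ac = 5² − 4·(-40)·35 = 5625
D = 75² is a perfect square ⇒ form factors over ℤ ⇒ lakes

lake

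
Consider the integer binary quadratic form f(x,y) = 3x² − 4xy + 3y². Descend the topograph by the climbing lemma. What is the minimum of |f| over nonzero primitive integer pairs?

translate: b→2 (≡-4 mod 6), so (3,-4,3)→(3,2,2)
flip: (3,2,2)→(2,-2,3)
translate: b→2 (≡-2 mod 4), so (2,-2,3)→(2,2,3)
reduced (well bottom): (2,2,3) with a≤c, −a<b≤a
well minimum = a = 2

2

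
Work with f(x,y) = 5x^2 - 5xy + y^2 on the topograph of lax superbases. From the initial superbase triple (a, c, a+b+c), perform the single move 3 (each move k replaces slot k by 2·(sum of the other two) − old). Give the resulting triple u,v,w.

start (5,1,1) = (f(1,0),f(0,1),f(1,1))
replace slot 3: 2·(5+1) − 1 = 11 → (5,1,11)

5,1,11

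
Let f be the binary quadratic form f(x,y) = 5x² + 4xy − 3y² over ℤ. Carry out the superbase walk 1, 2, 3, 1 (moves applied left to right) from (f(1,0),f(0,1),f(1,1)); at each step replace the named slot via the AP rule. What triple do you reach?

start (5,-3,6) = (f(1,0),f(0,1),f(1,1))
replace slot 1: 2·((-3)+6) − 5 = 1 → (1,-3,6)
replace slot 2: 2·(1+6) − (-3) = 17 → (1,17,6)
replace slot 3: 2·(1+17) − 6 = 30 → (1,17,30)
replace slot 1: 2·(17+30) − 1 = 93 → (93,17,30)

93,17,30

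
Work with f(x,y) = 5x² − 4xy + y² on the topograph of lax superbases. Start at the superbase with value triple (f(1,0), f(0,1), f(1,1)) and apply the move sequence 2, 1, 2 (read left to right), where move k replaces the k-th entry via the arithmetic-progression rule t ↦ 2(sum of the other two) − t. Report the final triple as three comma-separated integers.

start (5,1,2) = (f(1,0),f(0,1),f(1,1))
replace slot 2: 2·(5+2) − 1 = 13 → (5,13,2)
replace slot 1: 2·(13+2) − 5 = 25 → (25,13,2)
replace slot 2: 2·(25+2) − 13 = 41 → (25,41,2)

25,41,2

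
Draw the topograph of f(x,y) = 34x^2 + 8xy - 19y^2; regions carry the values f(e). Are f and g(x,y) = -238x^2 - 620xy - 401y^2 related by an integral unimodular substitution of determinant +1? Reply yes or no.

D₁ = 2648, D₂ = 2648
river cycle of f (length 22): (-19, 30, 23), (23, 16, -26), (-26, 36, 13), (13, 42, -17), (-17, 26, 29), (29, 32, -14), (-14, 24, 37), (37, 50, -1), (-1, 50, 37), (37, 24, -14), … (12 more)
river cycle of g (length 22): (-19, 30, 23), (23, 16, -26), (-26, 36, 13), (13, 42, -17), (-17, 26, 29), (29, 32, -14), (-14, 24, 37), (37, 50, -1), (-1, 50, 37), (37, 24, -14), … (12 more)
cycles coincide ⇒ equivalent

yes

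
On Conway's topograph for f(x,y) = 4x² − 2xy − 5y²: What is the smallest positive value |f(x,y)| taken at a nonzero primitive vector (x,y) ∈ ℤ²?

descent: ρ → (-5,2,4)  [lands on river]
river: ρ → (4,6,-3)
river: ρ → (-3,6,4)
river: ρ → (4,2,-5)
river: ρ → (-5,8,1)
river: ρ → (1,8,-5)
closes: descent 1, river 6
min |a| on river = 1

1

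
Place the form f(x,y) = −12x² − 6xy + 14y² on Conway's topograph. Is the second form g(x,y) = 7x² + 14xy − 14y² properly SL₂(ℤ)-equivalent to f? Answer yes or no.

D₁ = 708, D₂ = 588
discriminants differ ⇒ not SL₂(ℤ)-equivalent

no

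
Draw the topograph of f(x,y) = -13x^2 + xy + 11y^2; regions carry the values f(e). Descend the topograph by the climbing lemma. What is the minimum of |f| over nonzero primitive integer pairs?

descent: ρ → (11,21,-3)  [lands on river]
river: ρ → (-3,21,11)
river: ρ → (11,23,-1)
river: ρ → (-1,23,11)
closes: descent 1, river 4
min |a| on river = 1

1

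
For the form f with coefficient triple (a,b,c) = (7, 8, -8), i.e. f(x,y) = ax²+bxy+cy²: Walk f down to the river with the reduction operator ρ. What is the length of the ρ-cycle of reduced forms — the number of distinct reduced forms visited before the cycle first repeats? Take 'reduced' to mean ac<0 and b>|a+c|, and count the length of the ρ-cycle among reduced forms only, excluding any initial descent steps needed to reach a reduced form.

D = 288, ⌊√D⌋ = 16
river: ρ → (-8,8,7)
river: ρ → (7,6,-9)
river: ρ → (-9,12,4)
river: ρ → (4,12,-9)
river: ρ → (-9,6,7)
river: ρ → (7,8,-8)
ρ-cycle length = 6 (tail of 0 descent steps not counted)

6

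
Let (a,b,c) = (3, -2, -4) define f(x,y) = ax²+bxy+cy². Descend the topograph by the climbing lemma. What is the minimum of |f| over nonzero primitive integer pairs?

descent: ρ → (-4,2,3)  [lands on river]
river: ρ → (3,4,-3)
river: ρ → (-3,2,4)
river: ρ → (4,6,-1)
river: ρ → (-1,6,4)
river: ρ → (4,2,-3)
river: ρ → (-3,4,3)
river: ρ → (3,2,-4)
river: ρ → (-4,6,1)
river: ρ → (1,6,-4)
closes: descent 1, river 10
min |a| on river = 1

1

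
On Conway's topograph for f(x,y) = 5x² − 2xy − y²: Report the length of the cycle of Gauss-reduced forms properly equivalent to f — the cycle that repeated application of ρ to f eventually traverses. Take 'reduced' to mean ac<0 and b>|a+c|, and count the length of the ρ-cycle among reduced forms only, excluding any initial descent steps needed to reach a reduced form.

D = 24, ⌊√D⌋ = 4
descent: ρ → (-1,4,2)  [lands on river]
river: ρ → (2,4,-1)
ρ-cycle length = 2 (tail of 1 descent step not counted)

2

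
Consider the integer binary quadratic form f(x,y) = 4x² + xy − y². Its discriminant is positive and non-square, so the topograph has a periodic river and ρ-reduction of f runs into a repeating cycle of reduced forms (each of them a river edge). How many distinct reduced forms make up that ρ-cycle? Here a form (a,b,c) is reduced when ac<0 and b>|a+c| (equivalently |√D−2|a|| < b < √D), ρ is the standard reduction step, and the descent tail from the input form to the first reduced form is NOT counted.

D = 17, ⌊√D⌋ = 4
descent: ρ → (-1,3,2)  [lands on river]
river: ρ → (2,1,-2)
river: ρ → (-2,3,1)
river: ρ → (1,3,-2)
river: ρ → (-2,1,2)
river: ρ → (2,3,-1)
ρ-cycle length = 6 (tail of 1 descent step not counted)

6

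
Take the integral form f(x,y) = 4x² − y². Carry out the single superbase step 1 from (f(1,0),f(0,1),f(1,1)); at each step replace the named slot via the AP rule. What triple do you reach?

start (4,-1,3) = (f(1,0),f(0,1),f(1,1))
replace slot 1: 2·((-1)+3) − 4 = 0 → (0,-1,3)

0,-1,3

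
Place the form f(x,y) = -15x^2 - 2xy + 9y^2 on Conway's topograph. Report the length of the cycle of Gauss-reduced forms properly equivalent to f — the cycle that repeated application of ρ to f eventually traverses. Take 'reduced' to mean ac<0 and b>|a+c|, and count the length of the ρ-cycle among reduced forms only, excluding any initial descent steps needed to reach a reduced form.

D = 544, ⌊√D⌋ = 23
descent: ρ → (9,20,-4)  [lands on river]
river: ρ → (-4,20,9)
river: ρ → (9,16,-8)
river: ρ → (-8,16,9)
ρ-cycle length = 4 (tail of 1 descent step not counted)

4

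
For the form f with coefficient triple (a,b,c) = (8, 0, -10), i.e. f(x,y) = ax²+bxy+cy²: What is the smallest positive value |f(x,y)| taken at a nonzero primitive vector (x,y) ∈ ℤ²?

descent: ρ → (-10,0,8)
descent: ρ → (8,16,-2)  [lands on river]
river: ρ → (-2,16,8)
closes: descent 2, river 2
min |a| on river = 2

2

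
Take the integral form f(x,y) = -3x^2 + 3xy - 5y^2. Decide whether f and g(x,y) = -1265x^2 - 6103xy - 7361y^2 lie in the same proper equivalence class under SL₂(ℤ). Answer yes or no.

D₁ = -51, D₂ = -51
f is negative-definite; reduce −f:
−f: translate: b→3 (≡-3 mod 6), so (3,-3,5)→(3,3,5)
−f: reduced (well bottom): (3,3,5) with a≤c, −a<b≤a
flip sign back: reduced form of f is (-3,-3,-5)
g is negative-definite; reduce −g:
−g: translate: b→1043 (≡6103 mod 2530), so (1265,6103,7361)→(1265,1043,215)
−g: flip: (1265,1043,215)→(215,-1043,1265)
−g: translate: b→-183 (≡-1043 mod 430), so (215,-1043,1265)→(215,-183,39)
−g: flip: (215,-183,39)→(39,183,215)
−g: translate: b→27 (≡183 mod 78), so (39,183,215)→(39,27,5)
−g: flip: (39,27,5)→(5,-27,39)
−g: translate: b→3 (≡-27 mod 10), so (5,-27,39)→(5,3,3)
−g: flip: (5,3,3)→(3,-3,5)
−g: translate: b→3 (≡-3 mod 6), so (3,-3,5)→(3,3,5)
−g: reduced (well bottom): (3,3,5) with a≤c, −a<b≤a
flip sign back: reduced form of g is (-3,-3,-5)
reduced forms (-3, -3, -5) vs (-3, -3, -5) ⇒ equivalent

yes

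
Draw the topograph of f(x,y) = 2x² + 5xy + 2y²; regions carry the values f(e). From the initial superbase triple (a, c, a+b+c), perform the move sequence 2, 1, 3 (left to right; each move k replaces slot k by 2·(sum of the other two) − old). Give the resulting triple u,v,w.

start (2,2,9) = (f(1,0),f(0,1),f(1,1))
replace slot 2: 2·(2+9) − 2 = 20 → (2,20,9)
replace slot 1: 2·(20+9) − 2 = 56 → (56,20,9)
replace slot 3: 2·(56+20) − 9 = 143 → (56,20,143)

56,20,143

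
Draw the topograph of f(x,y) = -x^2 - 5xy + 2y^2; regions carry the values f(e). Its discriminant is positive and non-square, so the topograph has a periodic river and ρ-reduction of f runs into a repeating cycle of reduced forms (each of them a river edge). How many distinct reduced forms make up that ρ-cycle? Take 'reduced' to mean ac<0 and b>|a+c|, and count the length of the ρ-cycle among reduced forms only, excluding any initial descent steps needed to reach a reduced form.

D = 33, ⌊√D⌋ = 5
descent: ρ → (2,5,-1)  [lands on river]
river: ρ → (-1,5,2)
river: ρ → (2,3,-3)
river: ρ → (-3,3,2)
ρ-cycle length = 4 (tail of 1 descent step not counted)

4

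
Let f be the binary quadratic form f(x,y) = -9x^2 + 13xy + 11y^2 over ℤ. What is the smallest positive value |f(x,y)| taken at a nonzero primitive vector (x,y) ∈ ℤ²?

river: ρ → (11,9,-11)
river: ρ → (-11,13,9)
river: ρ → (9,23,-1)
river: ρ → (-1,23,9)
river: ρ → (9,13,-11)
river: ρ → (-11,9,11)
river: ρ → (11,13,-9)
river: ρ → (-9,23,1)
river: ρ → (1,23,-9)
river: ρ → (-9,13,11)
closes: descent 0, river 10
min |a| on river = 1

1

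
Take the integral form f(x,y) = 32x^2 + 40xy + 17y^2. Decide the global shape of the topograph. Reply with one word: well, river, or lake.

D = b²−4ac = 40² − 4·32·17 = -576
D < 0 ⇒ definite ⇒ every region one sign ⇒ single well

well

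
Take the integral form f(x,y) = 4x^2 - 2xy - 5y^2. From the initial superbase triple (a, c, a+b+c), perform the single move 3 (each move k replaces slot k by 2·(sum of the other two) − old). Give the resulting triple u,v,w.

start (4,-5,-3) = (f(1,0),f(0,1),f(1,1))
replace slot 3: 2·(4+(-5)) − (-3) = 1 → (4,-5,1)

4,-5,1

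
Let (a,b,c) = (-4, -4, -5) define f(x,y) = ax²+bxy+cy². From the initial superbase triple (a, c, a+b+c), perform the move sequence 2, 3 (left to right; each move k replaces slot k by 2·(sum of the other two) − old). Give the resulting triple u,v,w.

start (-4,-5,-13) = (f(1,0),f(0,1),f(1,1))
replace slot 2: 2·((-4)+(-13)) − (-5) = -29 → (-4,-29,-13)
replace slot 3: 2·((-4)+(-29)) − (-13) = -53 → (-4,-29,-53)

-4,-29,-53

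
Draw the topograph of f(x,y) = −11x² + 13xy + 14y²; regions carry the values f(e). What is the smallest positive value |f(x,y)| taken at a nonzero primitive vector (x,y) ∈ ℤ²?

river: ρ → (14,15,-10)
river: ρ → (-10,25,4)
river: ρ → (4,23,-16)
river: ρ → (-16,9,11)
river: ρ → (11,13,-14)
river: ρ → (-14,15,10)
river: ρ → (10,25,-4)
river: ρ → (-4,23,16)
river: ρ → (16,9,-11)
river: ρ → (-11,13,14)
closes: descent 0, river 10
min |a| on river = 4

4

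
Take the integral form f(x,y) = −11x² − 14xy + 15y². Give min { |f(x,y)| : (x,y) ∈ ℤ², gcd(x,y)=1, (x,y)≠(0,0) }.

descent: ρ → (15,14,-11)  [lands on river]
river: ρ → (-11,8,18)
river: ρ → (18,28,-1)
river: ρ → (-1,28,18)
river: ρ → (18,8,-11)
river: ρ → (-11,14,15)
river: ρ → (15,16,-10)
river: ρ → (-10,24,7)
river: ρ → (7,18,-19)
river: ρ → (-19,20,6)
river: ρ → (6,28,-3)
river: ρ → (-3,26,15)
river: ρ → (15,4,-14)
river: ρ → (-14,24,5)
river: ρ → (5,26,-9)
river: ρ → (-9,28,2)
river: ρ → (2,28,-9)
river: ρ → (-9,26,5)
river: ρ → (5,24,-14)
river: ρ → (-14,4,15)
river: ρ → (15,26,-3)
river: ρ → (-3,28,6)
river: ρ → (6,20,-19)
river: ρ → (-19,18,7)
river: ρ → (7,24,-10)
river: ρ → (-10,16,15)
closes: descent 1, river 26
min |a| on river = 1

1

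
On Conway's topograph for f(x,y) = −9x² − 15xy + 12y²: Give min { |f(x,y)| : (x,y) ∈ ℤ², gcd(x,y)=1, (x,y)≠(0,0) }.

descent: ρ → (12,15,-9)  [lands on river]
river: ρ → (-9,21,6)
river: ρ → (6,15,-18)
river: ρ → (-18,21,3)
river: ρ → (3,21,-18)
river: ρ → (-18,15,6)
river: ρ → (6,21,-9)
river: ρ → (-9,15,12)
river: ρ → (12,9,-12)
river: ρ → (-12,15,9)
river: ρ → (9,21,-6)
river: ρ → (-6,15,18)
river: ρ → (18,21,-3)
river: ρ → (-3,21,18)
river: ρ → (18,15,-6)
river: ρ → (-6,21,9)
river: ρ → (9,15,-12)
river: ρ → (-12,9,12)
closes: descent 1, river 18
min |a| on river = 3

3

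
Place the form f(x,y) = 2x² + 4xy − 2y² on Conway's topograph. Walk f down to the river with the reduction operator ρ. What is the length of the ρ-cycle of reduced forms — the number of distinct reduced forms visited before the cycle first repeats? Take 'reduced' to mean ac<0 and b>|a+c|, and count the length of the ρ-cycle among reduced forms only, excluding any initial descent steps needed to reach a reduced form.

D = 32, ⌊√D⌋ = 5
river: ρ → (-2,4,2)
river: ρ → (2,4,-2)
ρ-cycle length = 2 (tail of 0 descent steps not counted)

2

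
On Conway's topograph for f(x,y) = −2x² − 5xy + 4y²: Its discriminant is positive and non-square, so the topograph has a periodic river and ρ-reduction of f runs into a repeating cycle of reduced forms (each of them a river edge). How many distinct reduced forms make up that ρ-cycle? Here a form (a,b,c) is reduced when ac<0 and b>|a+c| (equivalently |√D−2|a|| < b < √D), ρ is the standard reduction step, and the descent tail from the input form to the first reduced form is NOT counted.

D = 57, ⌊√D⌋ = 7
descent: ρ → (4,5,-2)  [lands on river]
river: ρ → (-2,7,1)
river: ρ → (1,7,-2)
river: ρ → (-2,5,4)
river: ρ → (4,3,-3)
river: ρ → (-3,3,4)
ρ-cycle length = 6 (tail of 1 descent step not counted)

6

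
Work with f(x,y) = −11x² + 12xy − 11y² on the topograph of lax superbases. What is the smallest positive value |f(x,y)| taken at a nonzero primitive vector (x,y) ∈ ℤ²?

translate: b→10 (≡-12 mod 22), so (11,-12,11)→(11,10,10)
flip: (11,10,10)→(10,-10,11)
translate: b→10 (≡-10 mod 20), so (10,-10,11)→(10,10,11)
reduced (well bottom): (10,10,11) with a≤c, −a<b≤a
well minimum |f| = |-10| = 10 (negative-definite)

10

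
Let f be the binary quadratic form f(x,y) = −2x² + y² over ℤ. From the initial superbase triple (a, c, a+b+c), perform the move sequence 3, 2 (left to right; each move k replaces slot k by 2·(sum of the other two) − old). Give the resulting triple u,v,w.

start (-2,1,-1) = (f(1,0),f(0,1),f(1,1))
replace slot 3: 2·((-2)+1) − (-1) = -1 → (-2,1,-1)
replace slot 2: 2·((-2)+(-1)) − 1 = -7 → (-2,-7,-1)

-2,-7,-1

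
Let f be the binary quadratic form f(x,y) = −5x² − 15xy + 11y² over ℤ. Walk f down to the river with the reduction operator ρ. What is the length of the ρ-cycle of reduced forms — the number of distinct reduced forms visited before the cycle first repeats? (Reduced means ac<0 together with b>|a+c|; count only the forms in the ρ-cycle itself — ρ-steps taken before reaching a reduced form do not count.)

D = 445, ⌊√D⌋ = 21
descent: ρ → (11,15,-5)  [lands on river]
river: ρ → (-5,15,11)
river: ρ → (11,7,-9)
river: ρ → (-9,11,9)
river: ρ → (9,7,-11)
river: ρ → (-11,15,5)
river: ρ → (5,15,-11)
river: ρ → (-11,7,9)
river: ρ → (9,11,-9)
river: ρ → (-9,7,11)
ρ-cycle length = 10 (tail of 1 descent step not counted)

10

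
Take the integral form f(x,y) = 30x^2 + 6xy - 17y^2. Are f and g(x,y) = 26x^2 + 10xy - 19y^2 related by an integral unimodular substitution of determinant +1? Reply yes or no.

D₁ = 2076, D₂ = 2076
river cycle of f (length 14): (-17, 28, 19), (19, 10, -26), (-26, 42, 3), (3, 42, -26), (-26, 10, 19), (19, 28, -17), (-17, 40, 7), (7, 44, -5), (-5, 36, 39), (39, 42, -2), … (4 more)
river cycle of g (length 14): (-19, 28, 17), (17, 40, -7), (-7, 44, 5), (5, 36, -39), (-39, 42, 2), (2, 42, -39), (-39, 36, 5), (5, 44, -7), (-7, 40, 17), (17, 28, -19), … (4 more)
cycles differ ⇒ inequivalent

no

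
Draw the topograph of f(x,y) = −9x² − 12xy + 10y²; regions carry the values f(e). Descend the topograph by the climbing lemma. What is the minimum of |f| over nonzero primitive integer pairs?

descent: ρ → (10,12,-9)  [lands on river]
river: ρ → (-9,6,13)
river: ρ → (13,20,-2)
river: ρ → (-2,20,13)
river: ρ → (13,6,-9)
river: ρ → (-9,12,10)
river: ρ → (10,8,-11)
river: ρ → (-11,14,7)
river: ρ → (7,14,-11)
river: ρ → (-11,8,10)
closes: descent 1, river 10
min |a| on river = 2

2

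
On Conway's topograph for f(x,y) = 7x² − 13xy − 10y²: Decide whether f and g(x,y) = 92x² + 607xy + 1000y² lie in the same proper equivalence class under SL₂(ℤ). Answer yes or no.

D₁ = 449, D₂ = 449
river cycle of f (length 38): (-10, 13, 7), (7, 15, -8), (-8, 17, 5), (5, 13, -14), (-14, 15, 4), (4, 17, -10), (-10, 3, 11), (11, 19, -2), (-2, 21, 1), (1, 21, -2), … (28 more)
river cycle of g (length 38): (7, 15, -8), (-8, 17, 5), (5, 13, -14), (-14, 15, 4), (4, 17, -10), (-10, 3, 11), (11, 19, -2), (-2, 21, 1), (1, 21, -2), (-2, 19, 11), … (28 more)
cycles coincide ⇒ equivalent

yes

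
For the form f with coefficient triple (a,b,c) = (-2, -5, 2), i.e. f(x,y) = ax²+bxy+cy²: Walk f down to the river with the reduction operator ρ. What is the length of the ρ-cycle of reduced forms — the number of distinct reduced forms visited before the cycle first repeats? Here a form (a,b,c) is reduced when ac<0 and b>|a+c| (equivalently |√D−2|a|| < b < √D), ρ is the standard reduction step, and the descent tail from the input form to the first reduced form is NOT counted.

D = 41, ⌊√D⌋ = 6
descent: ρ → (2,5,-2)  [lands on river]
river: ρ → (-2,3,4)
river: ρ → (4,5,-1)
river: ρ → (-1,5,4)
river: ρ → (4,3,-2)
river: ρ → (-2,5,2)
river: ρ → (2,3,-4)
river: ρ → (-4,5,1)
river: ρ → (1,5,-4)
river: ρ → (-4,3,2)
ρ-cycle length = 10 (tail of 1 descent step not counted)

10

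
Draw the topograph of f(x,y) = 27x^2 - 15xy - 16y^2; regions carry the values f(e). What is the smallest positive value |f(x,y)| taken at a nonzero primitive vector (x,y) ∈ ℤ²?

descent: ρ → (-16,15,27)  [lands on river]
river: ρ → (27,39,-4)
river: ρ → (-4,41,17)
river: ρ → (17,27,-18)
river: ρ → (-18,9,26)
river: ρ → (26,43,-1)
river: ρ → (-1,43,26)
river: ρ → (26,9,-18)
river: ρ → (-18,27,17)
river: ρ → (17,41,-4)
river: ρ → (-4,39,27)
river: ρ → (27,15,-16)
river: ρ → (-16,17,26)
river: ρ → (26,35,-7)
river: ρ → (-7,35,26)
river: ρ → (26,17,-16)
closes: descent 1, river 16
min |a| on river = 1

1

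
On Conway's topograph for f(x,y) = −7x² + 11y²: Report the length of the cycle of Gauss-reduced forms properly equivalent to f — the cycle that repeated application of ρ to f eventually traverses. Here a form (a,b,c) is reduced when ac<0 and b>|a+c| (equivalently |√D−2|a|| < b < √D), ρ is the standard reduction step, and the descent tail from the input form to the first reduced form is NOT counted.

D = 308, ⌊√D⌋ = 17
descent: ρ → (11,0,-7)
descent: ρ → (-7,14,4)  [lands on river]
river: ρ → (4,10,-13)
river: ρ → (-13,16,1)
river: ρ → (1,16,-13)
river: ρ → (-13,10,4)
river: ρ → (4,14,-7)
ρ-cycle length = 6 (tail of 2 descent steps not counted)

6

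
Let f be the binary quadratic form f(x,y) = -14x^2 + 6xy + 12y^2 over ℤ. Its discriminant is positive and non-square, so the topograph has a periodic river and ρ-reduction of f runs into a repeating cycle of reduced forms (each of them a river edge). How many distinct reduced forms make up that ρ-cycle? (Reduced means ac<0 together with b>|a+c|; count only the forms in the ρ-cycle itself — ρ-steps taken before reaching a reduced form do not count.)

D = 708, ⌊√D⌋ = 26
river: ρ → (12,18,-8)
river: ρ → (-8,14,16)
river: ρ → (16,18,-6)
river: ρ → (-6,18,16)
river: ρ → (16,14,-8)
river: ρ → (-8,18,12)
river: ρ → (12,6,-14)
river: ρ → (-14,22,4)
river: ρ → (4,26,-2)
river: ρ → (-2,26,4)
river: ρ → (4,22,-14)
river: ρ → (-14,6,12)
ρ-cycle length = 12 (tail of 0 descent steps not counted)

12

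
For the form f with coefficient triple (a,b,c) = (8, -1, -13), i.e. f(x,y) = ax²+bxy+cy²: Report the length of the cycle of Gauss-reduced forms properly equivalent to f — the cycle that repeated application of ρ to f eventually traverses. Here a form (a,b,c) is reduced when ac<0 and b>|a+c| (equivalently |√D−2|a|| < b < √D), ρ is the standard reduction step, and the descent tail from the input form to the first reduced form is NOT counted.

D = 417, ⌊√D⌋ = 20
descent: ρ → (-13,1,8)
descent: ρ → (8,15,-6)  [lands on river]
river: ρ → (-6,9,14)
river: ρ → (14,19,-1)
river: ρ → (-1,19,14)
river: ρ → (14,9,-6)
river: ρ → (-6,15,8)
river: ρ → (8,17,-4)
river: ρ → (-4,15,12)
river: ρ → (12,9,-7)
river: ρ → (-7,19,2)
river: ρ → (2,17,-16)
river: ρ → (-16,15,3)
river: ρ → (3,15,-16)
river: ρ → (-16,17,2)
river: ρ → (2,19,-7)
river: ρ → (-7,9,12)
river: ρ → (12,15,-4)
river: ρ → (-4,17,8)
ρ-cycle length = 18 (tail of 2 descent steps not counted)

18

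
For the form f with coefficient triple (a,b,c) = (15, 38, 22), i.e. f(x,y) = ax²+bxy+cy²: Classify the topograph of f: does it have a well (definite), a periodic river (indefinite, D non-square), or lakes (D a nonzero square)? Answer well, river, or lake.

D = b²−4ac = 38² − 4·15·22 = 124
D > 0 non-square ⇒ indefinite ⇒ periodic river

river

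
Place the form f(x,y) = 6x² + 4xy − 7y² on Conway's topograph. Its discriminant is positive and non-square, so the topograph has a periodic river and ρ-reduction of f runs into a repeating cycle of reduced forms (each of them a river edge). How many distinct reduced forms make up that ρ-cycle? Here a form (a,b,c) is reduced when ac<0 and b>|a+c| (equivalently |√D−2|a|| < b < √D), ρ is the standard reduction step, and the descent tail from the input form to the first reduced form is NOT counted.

D = 184, ⌊√D⌋ = 13
river: ρ → (-7,10,3)
river: ρ → (3,8,-10)
river: ρ → (-10,12,1)
river: ρ → (1,12,-10)
river: ρ → (-10,8,3)
river: ρ → (3,10,-7)
river: ρ → (-7,4,6)
river: ρ → (6,8,-5)
river: ρ → (-5,12,2)
river: ρ → (2,12,-5)
river: ρ → (-5,8,6)
river: ρ → (6,4,-7)
ρ-cycle length = 12 (tail of 0 descent steps not counted)

12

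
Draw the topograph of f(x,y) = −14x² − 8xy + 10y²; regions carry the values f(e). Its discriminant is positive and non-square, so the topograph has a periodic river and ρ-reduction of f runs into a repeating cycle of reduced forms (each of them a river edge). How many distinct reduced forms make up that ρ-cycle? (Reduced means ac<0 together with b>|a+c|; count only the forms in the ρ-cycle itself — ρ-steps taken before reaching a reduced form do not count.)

D = 624, ⌊√D⌋ = 24
descent: ρ → (10,8,-14)  [lands on river]
river: ρ → (-14,20,4)
river: ρ → (4,20,-14)
river: ρ → (-14,8,10)
river: ρ → (10,12,-12)
river: ρ → (-12,12,10)
ρ-cycle length = 6 (tail of 1 descent step not counted)

6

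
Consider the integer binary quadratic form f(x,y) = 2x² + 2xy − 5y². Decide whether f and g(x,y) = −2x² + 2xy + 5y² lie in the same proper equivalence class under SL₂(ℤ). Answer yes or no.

D₁ = 44, D₂ = 44
river cycle of f (length 2): (2, 6, -1), (-1, 6, 2)
river cycle of g (length 2): (-2, 6, 1), (1, 6, -2)
cycles differ ⇒ inequivalent

no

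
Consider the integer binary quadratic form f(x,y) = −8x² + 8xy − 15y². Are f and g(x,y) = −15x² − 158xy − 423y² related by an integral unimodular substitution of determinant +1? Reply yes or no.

D₁ = -416, D₂ = -416
f is negative-definite; reduce −f:
−f: translate: b→8 (≡-8 mod 16), so (8,-8,15)→(8,8,15)
−f: reduced (well bottom): (8,8,15) with a≤c, −a<b≤a
flip sign back: reduced form of f is (-8,-8,-15)
g is negative-definite; reduce −g:
−g: translate: b→8 (≡158 mod 30), so (15,158,423)→(15,8,8)
−g: flip: (15,8,8)→(8,-8,15)
−g: translate: b→8 (≡-8 mod 16), so (8,-8,15)→(8,8,15)
−g: reduced (well bottom): (8,8,15) with a≤c, −a<b≤a
flip sign back: reduced form of g is (-8,-8,-15)
reduced forms (-8, -8, -15) vs (-8, -8, -15) ⇒ equivalent

yes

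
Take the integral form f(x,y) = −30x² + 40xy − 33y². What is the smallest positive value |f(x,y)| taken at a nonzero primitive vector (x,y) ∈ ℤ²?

translate: b→20 (≡-40 mod 60), so (30,-40,33)→(30,20,23)
flip: (30,20,23)→(23,-20,30)
reduced (well bottom): (23,-20,30) with a≤c, −a<b≤a
well minimum |f| = |-23| = 23 (negative-definite)

23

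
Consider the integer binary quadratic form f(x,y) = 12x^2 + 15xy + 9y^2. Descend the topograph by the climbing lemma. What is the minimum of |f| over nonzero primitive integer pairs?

translate: b→-9 (≡15 mod 24), so (12,15,9)→(12,-9,6)
flip: (12,-9,6)→(6,9,12)
translate: b→-3 (≡9 mod 12), so (6,9,12)→(6,-3,9)
reduced (well bottom): (6,-3,9) with a≤c, −a<b≤a
well minimum = a = 6

6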